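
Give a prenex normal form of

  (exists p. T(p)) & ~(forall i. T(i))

Move each ¬ inward, flipping quantifiers it crosses:
  (exists p. T(p)) & (exists i. ~T(i))
All bound variables are already distinct, so no renaming is needed.
Finally move all quantifiers to the prefix:
  exists p. exists i. (T(p) & ~T(i))

exists p. exists i. (T(p) & ~T(i))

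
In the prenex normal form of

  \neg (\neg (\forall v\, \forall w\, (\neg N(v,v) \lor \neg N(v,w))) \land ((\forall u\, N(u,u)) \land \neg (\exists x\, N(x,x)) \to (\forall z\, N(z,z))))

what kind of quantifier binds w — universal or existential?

Rewrite implications/biconditionals: A → B as ¬A ∨ B.
  \neg (\neg (\forall v\, \forall w\, (\neg N(v,v) \lor \neg N(v,w))) \land (\neg ((\forall u\, N(u,u)) \land \neg (\exists x\, N(x,x))) \lor (\forall z\, N(z,z))))
Push ¬ through the quantifiers and connectives to reach negation normal form:
  (\forall v\, \forall w\, (\neg N(v,v) \lor \neg N(v,w))) \lor (\forall u\, N(u,u)) \land (\forall x\, \neg N(x,x)) \land (\exists z\, \neg N(z,z))
All bound variables are already distinct, so no renaming is needed.
Pull the quantifiers to the front (each side's bound variable is not free in the other side):
  \forall v\, \forall w\, \forall u\, \forall x\, \exists z\, (\neg N(v,v) \lor \neg N(v,w) \lor N(u,u) \land \neg N(x,x) \land \neg N(z,z))
The quantifier \forall w sits under an even number of negations (counting the antecedent side of each →), so it remains universal.

universal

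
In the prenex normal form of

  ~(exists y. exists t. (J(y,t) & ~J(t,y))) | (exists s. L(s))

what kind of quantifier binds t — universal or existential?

universal

Drive negations inward (¬∀x A ≡ ∃x ¬A, ¬∃x A ≡ ∀x ¬A, De Morgan for ∧/∨):
  (forall y. forall t. (~J(y,t) | J(t,y))) | (exists s. L(s))
Finally move all quantifiers to the prefix:
  forall y. forall t. exists s. (~J(y,t) | J(t,y) | L(s))
The quantifier exists t sits under an odd number of negations, so it flips to forall t.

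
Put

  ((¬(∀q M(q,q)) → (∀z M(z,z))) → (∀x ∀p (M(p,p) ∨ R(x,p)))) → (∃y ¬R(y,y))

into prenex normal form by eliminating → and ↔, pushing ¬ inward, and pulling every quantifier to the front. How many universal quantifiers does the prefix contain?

First replace A → B with ¬A ∨ B.
  ¬(¬(¬¬(∀q M(q,q)) ∨ (∀z M(z,z))) ∨ (∀x ∀p (M(p,p) ∨ R(x,p)))) ∨ (∃y ¬R(y,y))
Push ¬ through the quantifiers and connectives to reach negation normal form:
  ((∀q M(q,q)) ∨ (∀z M(z,z))) ∧ (∃x ∃p (¬M(p,p) ∧ ¬R(x,p))) ∨ (∃y ¬R(y,y))
All bound variables are already distinct, so no renaming is needed.
Pull the quantifiers to the front (each side's bound variable is not free in the other side):
  ∀q ∀z ∃x ∃p ∃y ((M(q,q) ∨ M(z,z)) ∧ ¬M(p,p) ∧ ¬R(x,p) ∨ ¬R(y,y))
The prefix is ∀q ∀z ∃x ∃p ∃y: 2 universal, 3 existential.

2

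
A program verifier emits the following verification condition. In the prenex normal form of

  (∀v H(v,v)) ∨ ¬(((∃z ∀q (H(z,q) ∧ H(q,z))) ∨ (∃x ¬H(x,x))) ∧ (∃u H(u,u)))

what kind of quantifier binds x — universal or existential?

Move each ¬ inward, flipping quantifiers it crosses:
  (∀v H(v,v)) ∨ (∀z ∃q (¬H(z,q) ∨ ¬H(q,z))) ∧ (∀x H(x,x)) ∨ (∀u ¬H(u,u))
All bound variables are already distinct, so no renaming is needed.
Pull the quantifiers to the front (each side's bound variable is not free in the other side):
  ∀v ∀z ∃q ∀x ∀u (H(v,v) ∨ (¬H(z,q) ∨ ¬H(q,z)) ∧ H(x,x) ∨ ¬H(u,u))
The quantifier ∃x sits under an odd number of negations, so it flips to ∀x.

universal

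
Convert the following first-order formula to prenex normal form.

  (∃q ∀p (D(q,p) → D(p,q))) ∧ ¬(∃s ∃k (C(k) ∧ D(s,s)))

First replace A → B with ¬A ∨ B.
  (∃q ∀p (¬D(q,p) ∨ D(p,q))) ∧ ¬(∃s ∃k (C(k) ∧ D(s,s)))
Move each ¬ inward, flipping quantifiers it crosses:
  (∃q ∀p (¬D(q,p) ∨ D(p,q))) ∧ (∀s ∀k (¬C(k) ∨ ¬D(s,s)))
Finally move all quantifiers to the prefix:
  ∃q ∀p ∀s ∀k ((¬D(q,p) ∨ D(p,q)) ∧ (¬C(k) ∨ ¬D(s,s)))

∃q ∀p ∀s ∀k ((¬D(q,p) ∨ D(p,q)) ∧ (¬C(k) ∨ ¬D(s,s)))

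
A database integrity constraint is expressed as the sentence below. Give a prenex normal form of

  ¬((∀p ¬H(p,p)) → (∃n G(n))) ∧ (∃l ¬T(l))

∀p ∀n ∃l (¬H(p,p) ∧ ¬G(n) ∧ ¬T(l))

Eliminate → and ↔ using ¬ and ∨.
  ¬(¬(∀p ¬H(p,p)) ∨ (∃n G(n))) ∧ (∃l ¬T(l))
Push ¬ through the quantifiers and connectives to reach negation normal form:
  (∀p ¬H(p,p)) ∧ (∀n ¬G(n)) ∧ (∃l ¬T(l))
All bound variables are already distinct, so no renaming is needed.
Pull the quantifiers to the front (each side's bound variable is not free in the other side):
  ∀p ∀n ∃l (¬H(p,p) ∧ ¬G(n) ∧ ¬T(l))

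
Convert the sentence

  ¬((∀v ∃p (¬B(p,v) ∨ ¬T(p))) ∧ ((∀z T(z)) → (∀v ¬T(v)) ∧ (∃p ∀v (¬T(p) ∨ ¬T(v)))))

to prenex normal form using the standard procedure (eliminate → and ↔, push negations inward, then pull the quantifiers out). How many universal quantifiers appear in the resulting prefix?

Rewrite implications/biconditionals: A → B as ¬A ∨ B.
  ¬((∀v ∃p (¬B(p,v) ∨ ¬T(p))) ∧ (¬(∀z T(z)) ∨ (∀v ¬T(v)) ∧ (∃p ∀v (¬T(p) ∨ ¬T(v)))))
Drive negations inward (¬∀x A ≡ ∃x ¬A, ¬∃x A ≡ ∀x ¬A, De Morgan for ∧/∨):
  (∃v ∀p (B(p,v) ∧ T(p))) ∨ (∀z T(z)) ∧ ((∃v T(v)) ∨ (∀p ∃v (T(p) ∧ T(v))))
Give each quantifier a distinct variable: v↦y, p↦b, v↦z1.
  (∃v ∀p (B(p,v) ∧ T(p))) ∨ (∀z T(z)) ∧ ((∃y T(y)) ∨ (∀b ∃z1 (T(b) ∧ T(z1))))
Finally move all quantifiers to the prefix:
  ∃v ∀p ∀z ∃y ∀b ∃z1 (B(p,v) ∧ T(p) ∨ T(z) ∧ (T(y) ∨ T(b) ∧ T(z1)))
The prefix is ∃v ∀p ∀z ∃y ∀b ∃z1: 3 universal, 3 existential.

3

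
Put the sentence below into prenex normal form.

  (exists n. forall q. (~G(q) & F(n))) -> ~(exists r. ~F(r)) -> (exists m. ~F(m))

First replace A → B with ¬A ∨ B.
  ~(exists n. forall q. (~G(q) & F(n))) | ~~(exists r. ~F(r)) | (exists m. ~F(m))
Drive negations inward (¬∀x A ≡ ∃x ¬A, ¬∃x A ≡ ∀x ¬A, De Morgan for ∧/∨):
  (forall n. exists q. (G(q) | ~F(n))) | (exists r. ~F(r)) | (exists m. ~F(m))
All bound variables are already distinct, so no renaming is needed.
Extract every quantifier outward, since the variables are now distinct and don't occur free across branches:
  forall n. exists q. exists r. exists m. (G(q) | ~F(n) | ~F(r) | ~F(m))

forall n. exists q. exists r. exists m. (G(q) | ~F(n) | ~F(r) | ~F(m))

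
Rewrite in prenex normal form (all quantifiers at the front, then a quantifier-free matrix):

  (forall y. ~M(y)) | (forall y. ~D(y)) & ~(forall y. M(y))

Drive negations inward (¬∀x A ≡ ∃x ¬A, ¬∃x A ≡ ∀x ¬A, De Morgan for ∧/∨):
  (forall y. ~M(y)) | (forall y. ~D(y)) & (exists y. ~M(y))
Standardize variables apart so no two quantifiers bind the same name: y↦t, y↦v.
  (forall y. ~M(y)) | (forall t. ~D(t)) & (exists v. ~M(v))
Extract every quantifier outward, since the variables are now distinct and don't occur free across branches:
  forall y. forall t. exists v. (~M(y) | ~D(t) & ~M(v))

forall y. forall t. exists v. (~M(y) | ~D(t) & ~M(v))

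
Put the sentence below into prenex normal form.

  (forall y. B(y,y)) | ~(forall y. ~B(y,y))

Push ¬ through the quantifiers and connectives to reach negation normal form:
  (forall y. B(y,y)) | (exists y. B(y,y))
Standardize variables apart so no two quantifiers bind the same name: y↦b.
  (forall y. B(y,y)) | (exists b. B(b,b))
Pull the quantifiers to the front (each side's bound variable is not free in the other side):
  forall y. exists b. (B(y,y) | B(b,b))

forall y. exists b. (B(y,y) | B(b,b))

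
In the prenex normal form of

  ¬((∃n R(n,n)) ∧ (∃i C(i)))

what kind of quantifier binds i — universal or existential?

Push ¬ through the quantifiers and connectives to reach negation normal form:
  (∀n ¬R(n,n)) ∨ (∀i ¬C(i))
All bound variables are already distinct, so no renaming is needed.
Pull the quantifiers to the front (each side's bound variable is not free in the other side):
  ∀n ∀i (¬R(n,n) ∨ ¬C(i))
The quantifier ∃i sits under an odd number of negations, so it flips to ∀i.

universal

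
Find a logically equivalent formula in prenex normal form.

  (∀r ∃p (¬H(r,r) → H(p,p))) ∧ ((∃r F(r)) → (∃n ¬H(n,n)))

Eliminate → and ↔ using ¬ and ∨.
  (∀r ∃p (¬¬H(r,r) ∨ H(p,p))) ∧ (¬(∃r F(r)) ∨ (∃n ¬H(n,n)))
Drive negations inward (¬∀x A ≡ ∃x ¬A, ¬∃x A ≡ ∀x ¬A, De Morgan for ∧/∨):
  (∀r ∃p (H(r,r) ∨ H(p,p))) ∧ ((∀r ¬F(r)) ∨ (∃n ¬H(n,n)))
Rename bound variables to avoid capture: r↦x1.
  (∀r ∃p (H(r,r) ∨ H(p,p))) ∧ ((∀x1 ¬F(x1)) ∨ (∃n ¬H(n,n)))
Pull the quantifiers to the front (each side's bound variable is not free in the other side):
  ∀r ∃p ∀x1 ∃n ((H(r,r) ∨ H(p,p)) ∧ (¬F(x1) ∨ ¬H(n,n)))

∀r ∃p ∀x1 ∃n ((H(r,r) ∨ H(p,p)) ∧ (¬F(x1) ∨ ¬H(n,n)))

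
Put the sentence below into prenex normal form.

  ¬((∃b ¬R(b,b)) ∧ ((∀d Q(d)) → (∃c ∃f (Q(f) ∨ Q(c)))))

Rewrite implications/biconditionals: A → B as ¬A ∨ B.
  ¬((∃b ¬R(b,b)) ∧ (¬(∀d Q(d)) ∨ (∃c ∃f (Q(f) ∨ Q(c)))))
Move each ¬ inward, flipping quantifiers it crosses:
  (∀b R(b,b)) ∨ (∀d Q(d)) ∧ (∀c ∀f (¬Q(f) ∧ ¬Q(c)))
All bound variables are already distinct, so no renaming is needed.
Extract every quantifier outward, since the variables are now distinct and don't occur free across branches:
  ∀b ∀d ∀c ∀f (R(b,b) ∨ Q(d) ∧ ¬Q(f) ∧ ¬Q(c))

∀b ∀d ∀c ∀f (R(b,b) ∨ Q(d) ∧ ¬Q(f) ∧ ¬Q(c))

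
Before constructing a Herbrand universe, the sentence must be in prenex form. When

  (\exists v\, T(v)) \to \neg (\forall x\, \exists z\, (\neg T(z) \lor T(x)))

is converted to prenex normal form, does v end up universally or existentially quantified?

universal

Rewrite implications/biconditionals: A → B as ¬A ∨ B.
  \neg (\exists v\, T(v)) \lor \neg (\forall x\, \exists z\, (\neg T(z) \lor T(x)))
Move each ¬ inward, flipping quantifiers it crosses:
  (\forall v\, \neg T(v)) \lor (\exists x\, \forall z\, (T(z) \land \neg T(x)))
Finally move all quantifiers to the prefix:
  \forall v\, \exists x\, \forall z\, (\neg T(v) \lor T(z) \land \neg T(x))
The quantifier \exists v sits under an odd number of negations (counting the antecedent side of each →), so it flips to \forall v.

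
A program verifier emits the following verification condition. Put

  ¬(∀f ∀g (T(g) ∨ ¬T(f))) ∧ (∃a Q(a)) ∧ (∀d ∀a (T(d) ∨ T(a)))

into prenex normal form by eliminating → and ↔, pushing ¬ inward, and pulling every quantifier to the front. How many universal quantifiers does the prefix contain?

Push ¬ through the quantifiers and connectives to reach negation normal form:
  (∃f ∃g (¬T(g) ∧ T(f))) ∧ (∃a Q(a)) ∧ (∀d ∀a (T(d) ∨ T(a)))
Standardize variables apart so no two quantifiers bind the same name: a↦b.
  (∃f ∃g (¬T(g) ∧ T(f))) ∧ (∃a Q(a)) ∧ (∀d ∀b (T(d) ∨ T(b)))
Finally move all quantifiers to the prefix:
  ∃f ∃g ∃a ∀d ∀b (¬T(g) ∧ T(f) ∧ Q(a) ∧ (T(d) ∨ T(b)))
The prefix is ∃f ∃g ∃a ∀d ∀b: 2 universal, 3 existential.

2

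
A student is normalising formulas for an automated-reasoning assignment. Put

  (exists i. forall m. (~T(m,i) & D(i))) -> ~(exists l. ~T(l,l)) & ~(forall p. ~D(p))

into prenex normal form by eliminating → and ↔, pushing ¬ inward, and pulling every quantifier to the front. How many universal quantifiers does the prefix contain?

Rewrite implications/biconditionals: A → B as ¬A ∨ B.
  ~(exists i. forall m. (~T(m,i) & D(i))) | ~(exists l. ~T(l,l)) & ~(forall p. ~D(p))
Move each ¬ inward, flipping quantifiers it crosses:
  (forall i. exists m. (T(m,i) | ~D(i))) | (forall l. T(l,l)) & (exists p. D(p))
All bound variables are already distinct, so no renaming is needed.
Finally move all quantifiers to the prefix:
  forall i. exists m. forall l. exists p. (T(m,i) | ~D(i) | T(l,l) & D(p))
The prefix is forall i exists m forall l exists p: 2 universal, 2 existential.

2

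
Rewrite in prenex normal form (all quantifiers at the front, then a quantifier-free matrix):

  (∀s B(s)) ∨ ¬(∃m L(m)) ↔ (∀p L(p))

Rewrite implications/biconditionals: A → B as ¬A ∨ B; A ↔ B as (¬A ∨ B) ∧ (¬B ∨ A).
  (¬((∀s B(s)) ∨ ¬(∃m L(m))) ∨ (∀p L(p))) ∧ (¬(∀p L(p)) ∨ (∀s B(s)) ∨ ¬(∃m L(m)))
Move each ¬ inward, flipping quantifiers it crosses:
  ((∃s ¬B(s)) ∧ (∃m L(m)) ∨ (∀p L(p))) ∧ ((∃p ¬L(p)) ∨ (∀s B(s)) ∨ (∀m ¬L(m)))
Give each quantifier a distinct variable: p↦y1, s↦q, m↦b.
  ((∃s ¬B(s)) ∧ (∃m L(m)) ∨ (∀p L(p))) ∧ ((∃y1 ¬L(y1)) ∨ (∀q B(q)) ∨ (∀b ¬L(b)))
Pull the quantifiers to the front (each side's bound variable is not free in the other side):
  ∃s ∃m ∀p ∃y1 ∀q ∀b ((¬B(s) ∧ L(m) ∨ L(p)) ∧ (¬L(y1) ∨ B(q) ∨ ¬L(b)))

∃s ∃m ∀p ∃y1 ∀q ∀b ((¬B(s) ∧ L(m) ∨ L(p)) ∧ (¬L(y1) ∨ B(q) ∨ ¬L(b)))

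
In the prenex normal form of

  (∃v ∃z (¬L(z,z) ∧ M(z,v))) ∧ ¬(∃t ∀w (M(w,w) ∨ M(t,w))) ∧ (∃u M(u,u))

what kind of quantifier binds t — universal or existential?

Push ¬ through the quantifiers and connectives to reach negation normal form:
  (∃v ∃z (¬L(z,z) ∧ M(z,v))) ∧ (∀t ∃w (¬M(w,w) ∧ ¬M(t,w))) ∧ (∃u M(u,u))
All bound variables are already distinct, so no renaming is needed.
Finally move all quantifiers to the prefix:
  ∃v ∃z ∀t ∃w ∃u (¬L(z,z) ∧ M(z,v) ∧ ¬M(w,w) ∧ ¬M(t,w) ∧ M(u,u))
The quantifier ∃t sits under an odd number of negations, so it flips to ∀t.

universal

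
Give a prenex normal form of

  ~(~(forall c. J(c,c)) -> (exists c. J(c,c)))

exists c. forall t. (~J(c,c) & ~J(t,t))

First replace A → B with ¬A ∨ B.
  ~(~~(forall c. J(c,c)) | (exists c. J(c,c)))
Drive negations inward (¬∀x A ≡ ∃x ¬A, ¬∃x A ≡ ∀x ¬A, De Morgan for ∧/∨):
  (exists c. ~J(c,c)) & (forall c. ~J(c,c))
Rename bound variables to avoid capture: c↦t.
  (exists c. ~J(c,c)) & (forall t. ~J(t,t))
Finally move all quantifiers to the prefix:
  exists c. forall t. (~J(c,c) & ~J(t,t))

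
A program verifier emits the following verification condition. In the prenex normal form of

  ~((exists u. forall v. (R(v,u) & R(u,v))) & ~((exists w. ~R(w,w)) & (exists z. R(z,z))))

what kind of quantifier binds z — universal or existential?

Drive negations inward (¬∀x A ≡ ∃x ¬A, ¬∃x A ≡ ∀x ¬A, De Morgan for ∧/∨):
  (forall u. exists v. (~R(v,u) | ~R(u,v))) | (exists w. ~R(w,w)) & (exists z. R(z,z))
Pull the quantifiers to the front (each side's bound variable is not free in the other side):
  forall u. exists v. exists w. exists z. (~R(v,u) | ~R(u,v) | ~R(w,w) & R(z,z))
The quantifier exists z sits under an even number of negations, so it remains existential.

existential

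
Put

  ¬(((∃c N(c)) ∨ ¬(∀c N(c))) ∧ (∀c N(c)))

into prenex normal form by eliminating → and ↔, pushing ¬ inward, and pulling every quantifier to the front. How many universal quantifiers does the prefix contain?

Push ¬ through the quantifiers and connectives to reach negation normal form:
  (∀c ¬N(c)) ∧ (∀c N(c)) ∨ (∃c ¬N(c))
Rename bound variables to avoid capture: c↦v, c↦v1.
  (∀c ¬N(c)) ∧ (∀v N(v)) ∨ (∃v1 ¬N(v1))
Pull the quantifiers to the front (each side's bound variable is not free in the other side):
  ∀c ∀v ∃v1 (¬N(c) ∧ N(v) ∨ ¬N(v1))
The prefix is ∀c ∀v ∃v1: 2 universal, 1 existential.

2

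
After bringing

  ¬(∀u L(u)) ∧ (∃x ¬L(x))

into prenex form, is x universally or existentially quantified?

existential

Drive negations inward (¬∀x A ≡ ∃x ¬A, ¬∃x A ≡ ∀x ¬A, De Morgan for ∧/∨):
  (∃u ¬L(u)) ∧ (∃x ¬L(x))
All bound variables are already distinct, so no renaming is needed.
Pull the quantifiers to the front (each side's bound variable is not free in the other side):
  ∃u ∃x (¬L(u) ∧ ¬L(x))
The quantifier ∃x sits under an even number of negations, so it remains existential.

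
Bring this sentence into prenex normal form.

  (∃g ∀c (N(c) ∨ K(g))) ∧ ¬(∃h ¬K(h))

Move each ¬ inward, flipping quantifiers it crosses:
  (∃g ∀c (N(c) ∨ K(g))) ∧ (∀h K(h))
All bound variables are already distinct, so no renaming is needed.
Finally move all quantifiers to the prefix:
  ∃g ∀c ∀h ((N(c) ∨ K(g)) ∧ K(h))

∃g ∀c ∀h ((N(c) ∨ K(g)) ∧ K(h))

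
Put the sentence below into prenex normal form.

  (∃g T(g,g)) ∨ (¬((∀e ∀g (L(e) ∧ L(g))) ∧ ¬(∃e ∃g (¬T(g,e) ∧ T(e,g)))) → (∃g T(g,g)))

∃g ∀e ∀v1 ∀z ∀s ∃q (T(g,g) ∨ L(e) ∧ L(v1) ∧ (T(s,z) ∨ ¬T(z,s)) ∨ T(q,q))

First replace A → B with ¬A ∨ B.
  (∃g T(g,g)) ∨ ¬¬((∀e ∀g (L(e) ∧ L(g))) ∧ ¬(∃e ∃g (¬T(g,e) ∧ T(e,g)))) ∨ (∃g T(g,g))
Drive negations inward (¬∀x A ≡ ∃x ¬A, ¬∃x A ≡ ∀x ¬A, De Morgan for ∧/∨):
  (∃g T(g,g)) ∨ (∀e ∀g (L(e) ∧ L(g))) ∧ (∀e ∀g (T(g,e) ∨ ¬T(e,g))) ∨ (∃g T(g,g))
Rename bound variables to avoid capture: g↦v1, e↦z, g↦s, g↦q.
  (∃g T(g,g)) ∨ (∀e ∀v1 (L(e) ∧ L(v1))) ∧ (∀z ∀s (T(s,z) ∨ ¬T(z,s))) ∨ (∃q T(q,q))
Pull the quantifiers to the front (each side's bound variable is not free in the other side):
  ∃g ∀e ∀v1 ∀z ∀s ∃q (T(g,g) ∨ L(e) ∧ L(v1) ∧ (T(s,z) ∨ ¬T(z,s)) ∨ T(q,q))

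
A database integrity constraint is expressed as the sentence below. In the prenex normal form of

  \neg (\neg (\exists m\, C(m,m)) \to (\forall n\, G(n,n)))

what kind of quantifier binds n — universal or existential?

existential

Rewrite implications/biconditionals: A → B as ¬A ∨ B.
  \neg (\neg \neg (\exists m\, C(m,m)) \lor (\forall n\, G(n,n)))
Drive negations inward (¬∀x A ≡ ∃x ¬A, ¬∃x A ≡ ∀x ¬A, De Morgan for ∧/∨):
  (\forall m\, \neg C(m,m)) \land (\exists n\, \neg G(n,n))
All bound variables are already distinct, so no renaming is needed.
Extract every quantifier outward, since the variables are now distinct and don't occur free across branches:
  \forall m\, \exists n\, (\neg C(m,m) \land \neg G(n,n))
The quantifier \forall n sits under an odd number of negations (counting the antecedent side of each →), so it flips to \exists n.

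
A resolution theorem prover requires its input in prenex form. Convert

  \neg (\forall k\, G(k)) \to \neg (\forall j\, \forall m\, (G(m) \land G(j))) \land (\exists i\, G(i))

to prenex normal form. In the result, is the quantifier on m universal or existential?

existential

First replace A → B with ¬A ∨ B.
  \neg \neg (\forall k\, G(k)) \lor \neg (\forall j\, \forall m\, (G(m) \land G(j))) \land (\exists i\, G(i))
Move each ¬ inward, flipping quantifiers it crosses:
  (\forall k\, G(k)) \lor (\exists j\, \exists m\, (\neg G(m) \lor \neg G(j))) \land (\exists i\, G(i))
All bound variables are already distinct, so no renaming is needed.
Pull the quantifiers to the front (each side's bound variable is not free in the other side):
  \forall k\, \exists j\, \exists m\, \exists i\, (G(k) \lor (\neg G(m) \lor \neg G(j)) \land G(i))
The quantifier \forall m sits under an odd number of negations (counting the antecedent side of each →), so it flips to \exists m.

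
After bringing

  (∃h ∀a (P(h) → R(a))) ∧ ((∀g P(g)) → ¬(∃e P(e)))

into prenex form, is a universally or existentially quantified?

Eliminate → and ↔ using ¬ and ∨.
  (∃h ∀a (¬P(h) ∨ R(a))) ∧ (¬(∀g P(g)) ∨ ¬(∃e P(e)))
Move each ¬ inward, flipping quantifiers it crosses:
  (∃h ∀a (¬P(h) ∨ R(a))) ∧ ((∃g ¬P(g)) ∨ (∀e ¬P(e)))
All bound variables are already distinct, so no renaming is needed.
Finally move all quantifiers to the prefix:
  ∃h ∀a ∃g ∀e ((¬P(h) ∨ R(a)) ∧ (¬P(g) ∨ ¬P(e)))
The quantifier ∀a sits under an even number of negations (counting the antecedent side of each →), so it remains universal.

universal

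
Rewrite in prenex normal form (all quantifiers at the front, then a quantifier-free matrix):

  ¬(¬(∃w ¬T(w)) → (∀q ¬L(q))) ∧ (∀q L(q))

Rewrite implications/biconditionals: A → B as ¬A ∨ B.
  ¬(¬¬(∃w ¬T(w)) ∨ (∀q ¬L(q))) ∧ (∀q L(q))
Move each ¬ inward, flipping quantifiers it crosses:
  (∀w T(w)) ∧ (∃q L(q)) ∧ (∀q L(q))
Give each quantifier a distinct variable: q↦p.
  (∀w T(w)) ∧ (∃q L(q)) ∧ (∀p L(p))
Extract every quantifier outward, since the variables are now distinct and don't occur free across branches:
  ∀w ∃q ∀p (T(w) ∧ L(q) ∧ L(p))

∀w ∃q ∀p (T(w) ∧ L(q) ∧ L(p))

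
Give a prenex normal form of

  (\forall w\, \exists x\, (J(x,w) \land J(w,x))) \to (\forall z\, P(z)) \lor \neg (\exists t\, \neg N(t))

First replace A → B with ¬A ∨ B.
  \neg (\forall w\, \exists x\, (J(x,w) \land J(w,x))) \lor (\forall z\, P(z)) \lor \neg (\exists t\, \neg N(t))
Push ¬ through the quantifiers and connectives to reach negation normal form:
  (\exists w\, \forall x\, (\neg J(x,w) \lor \neg J(w,x))) \lor (\forall z\, P(z)) \lor (\forall t\, N(t))
All bound variables are already distinct, so no renaming is needed.
Extract every quantifier outward, since the variables are now distinct and don't occur free across branches:
  \exists w\, \forall x\, \forall z\, \forall t\, (\neg J(x,w) \lor \neg J(w,x) \lor P(z) \lor N(t))

\exists w\, \forall x\, \forall z\, \forall t\, (\neg J(x,w) \lor \neg J(w,x) \lor P(z) \lor N(t))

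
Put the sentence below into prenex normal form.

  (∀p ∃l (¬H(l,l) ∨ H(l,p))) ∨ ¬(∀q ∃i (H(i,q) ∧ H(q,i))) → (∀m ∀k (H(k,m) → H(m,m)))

Eliminate → and ↔ using ¬ and ∨.
  ¬((∀p ∃l (¬H(l,l) ∨ H(l,p))) ∨ ¬(∀q ∃i (H(i,q) ∧ H(q,i)))) ∨ (∀m ∀k (¬H(k,m) ∨ H(m,m)))
Drive negations inward (¬∀x A ≡ ∃x ¬A, ¬∃x A ≡ ∀x ¬A, De Morgan for ∧/∨):
  (∃p ∀l (H(l,l) ∧ ¬H(l,p))) ∧ (∀q ∃i (H(i,q) ∧ H(q,i))) ∨ (∀m ∀k (¬H(k,m) ∨ H(m,m)))
Pull the quantifiers to the front (each side's bound variable is not free in the other side):
  ∃p ∀l ∀q ∃i ∀m ∀k (H(l,l) ∧ ¬H(l,p) ∧ H(i,q) ∧ H(q,i) ∨ ¬H(k,m) ∨ H(m,m))

∃p ∀l ∀q ∃i ∀m ∀k (H(l,l) ∧ ¬H(l,p) ∧ H(i,q) ∧ H(q,i) ∨ ¬H(k,m) ∨ H(m,m))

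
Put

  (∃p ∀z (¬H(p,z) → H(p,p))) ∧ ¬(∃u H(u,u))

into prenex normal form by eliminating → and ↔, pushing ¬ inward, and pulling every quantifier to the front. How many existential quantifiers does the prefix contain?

1

Rewrite implications/biconditionals: A → B as ¬A ∨ B.
  (∃p ∀z (¬¬H(p,z) ∨ H(p,p))) ∧ ¬(∃u H(u,u))
Push ¬ through the quantifiers and connectives to reach negation normal form:
  (∃p ∀z (H(p,z) ∨ H(p,p))) ∧ (∀u ¬H(u,u))
Finally move all quantifiers to the prefix:
  ∃p ∀z ∀u ((H(p,z) ∨ H(p,p)) ∧ ¬H(u,u))
The prefix is ∃p ∀z ∀u: 2 universal, 1 existential.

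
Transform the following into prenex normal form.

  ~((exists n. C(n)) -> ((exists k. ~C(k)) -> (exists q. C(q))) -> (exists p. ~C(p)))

exists n. forall k. exists q. forall p. (C(n) & (C(k) | C(q)) & C(p))

First replace A → B with ¬A ∨ B.
  ~(~(exists n. C(n)) | ~(~(exists k. ~C(k)) | (exists q. C(q))) | (exists p. ~C(p)))
Drive negations inward (¬∀x A ≡ ∃x ¬A, ¬∃x A ≡ ∀x ¬A, De Morgan for ∧/∨):
  (exists n. C(n)) & ((forall k. C(k)) | (exists q. C(q))) & (forall p. C(p))
Pull the quantifiers to the front (each side's bound variable is not free in the other side):
  exists n. forall k. exists q. forall p. (C(n) & (C(k) | C(q)) & C(p))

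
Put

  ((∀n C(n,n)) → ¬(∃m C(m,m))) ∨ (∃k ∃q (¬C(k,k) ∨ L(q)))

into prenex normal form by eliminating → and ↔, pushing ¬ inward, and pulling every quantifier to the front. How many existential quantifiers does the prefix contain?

3

Rewrite implications/biconditionals: A → B as ¬A ∨ B.
  ¬(∀n C(n,n)) ∨ ¬(∃m C(m,m)) ∨ (∃k ∃q (¬C(k,k) ∨ L(q)))
Push ¬ through the quantifiers and connectives to reach negation normal form:
  (∃n ¬C(n,n)) ∨ (∀m ¬C(m,m)) ∨ (∃k ∃q (¬C(k,k) ∨ L(q)))
Pull the quantifiers to the front (each side's bound variable is not free in the other side):
  ∃n ∀m ∃k ∃q (¬C(n,n) ∨ ¬C(m,m) ∨ ¬C(k,k) ∨ L(q))
The prefix is ∃n ∀m ∃k ∃q: 1 universal, 3 existential.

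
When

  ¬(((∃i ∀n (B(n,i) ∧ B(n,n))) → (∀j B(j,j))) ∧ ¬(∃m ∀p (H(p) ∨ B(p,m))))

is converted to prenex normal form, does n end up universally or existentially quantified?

Eliminate → and ↔ using ¬ and ∨.
  ¬((¬(∃i ∀n (B(n,i) ∧ B(n,n))) ∨ (∀j B(j,j))) ∧ ¬(∃m ∀p (H(p) ∨ B(p,m))))
Drive negations inward (¬∀x A ≡ ∃x ¬A, ¬∃x A ≡ ∀x ¬A, De Morgan for ∧/∨):
  (∃i ∀n (B(n,i) ∧ B(n,n))) ∧ (∃j ¬B(j,j)) ∨ (∃m ∀p (H(p) ∨ B(p,m)))
Extract every quantifier outward, since the variables are now distinct and don't occur free across branches:
  ∃i ∀n ∃j ∃m ∀p (B(n,i) ∧ B(n,n) ∧ ¬B(j,j) ∨ H(p) ∨ B(p,m))
The quantifier ∀n sits under an even number of negations (counting the antecedent side of each →), so it remains universal.

universal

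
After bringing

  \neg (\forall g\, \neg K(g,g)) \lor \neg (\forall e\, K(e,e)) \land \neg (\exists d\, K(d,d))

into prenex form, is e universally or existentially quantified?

Move each ¬ inward, flipping quantifiers it crosses:
  (\exists g\, K(g,g)) \lor (\exists e\, \neg K(e,e)) \land (\forall d\, \neg K(d,d))
Extract every quantifier outward, since the variables are now distinct and don't occur free across branches:
  \exists g\, \exists e\, \forall d\, (K(g,g) \lor \neg K(e,e) \land \neg K(d,d))
The quantifier \forall e sits under an odd number of negations, so it flips to \exists e.

existential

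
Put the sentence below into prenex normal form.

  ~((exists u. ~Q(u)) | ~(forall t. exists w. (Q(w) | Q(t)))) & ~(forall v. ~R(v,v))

forall u. forall t. exists w. exists v. (Q(u) & (Q(w) | Q(t)) & R(v,v))

Move each ¬ inward, flipping quantifiers it crosses:
  (forall u. Q(u)) & (forall t. exists w. (Q(w) | Q(t))) & (exists v. R(v,v))
Extract every quantifier outward, since the variables are now distinct and don't occur free across branches:
  forall u. forall t. exists w. exists v. (Q(u) & (Q(w) | Q(t)) & R(v,v))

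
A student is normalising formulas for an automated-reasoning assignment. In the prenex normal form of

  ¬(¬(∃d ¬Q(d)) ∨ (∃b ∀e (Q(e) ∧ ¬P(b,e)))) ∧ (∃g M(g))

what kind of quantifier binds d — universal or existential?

existential

Move each ¬ inward, flipping quantifiers it crosses:
  (∃d ¬Q(d)) ∧ (∀b ∃e (¬Q(e) ∨ P(b,e))) ∧ (∃g M(g))
All bound variables are already distinct, so no renaming is needed.
Finally move all quantifiers to the prefix:
  ∃d ∀b ∃e ∃g (¬Q(d) ∧ (¬Q(e) ∨ P(b,e)) ∧ M(g))
The quantifier ∃d sits under an even number of negations, so it remains existential.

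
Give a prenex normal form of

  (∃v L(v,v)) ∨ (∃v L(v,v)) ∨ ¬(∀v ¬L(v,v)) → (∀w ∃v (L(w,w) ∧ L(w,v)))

∀v ∀x1 ∀w1 ∀w ∃u1 (¬L(v,v) ∧ ¬L(x1,x1) ∧ ¬L(w1,w1) ∨ L(w,w) ∧ L(w,u1))

Eliminate → and ↔ using ¬ and ∨.
  ¬((∃v L(v,v)) ∨ (∃v L(v,v)) ∨ ¬(∀v ¬L(v,v))) ∨ (∀w ∃v (L(w,w) ∧ L(w,v)))
Drive negations inward (¬∀x A ≡ ∃x ¬A, ¬∃x A ≡ ∀x ¬A, De Morgan for ∧/∨):
  (∀v ¬L(v,v)) ∧ (∀v ¬L(v,v)) ∧ (∀v ¬L(v,v)) ∨ (∀w ∃v (L(w,w) ∧ L(w,v)))
Give each quantifier a distinct variable: v↦x1, v↦w1, v↦u1.
  (∀v ¬L(v,v)) ∧ (∀x1 ¬L(x1,x1)) ∧ (∀w1 ¬L(w1,w1)) ∨ (∀w ∃u1 (L(w,w) ∧ L(w,u1)))
Extract every quantifier outward, since the variables are now distinct and don't occur free across branches:
  ∀v ∀x1 ∀w1 ∀w ∃u1 (¬L(v,v) ∧ ¬L(x1,x1) ∧ ¬L(w1,w1) ∨ L(w,w) ∧ L(w,u1))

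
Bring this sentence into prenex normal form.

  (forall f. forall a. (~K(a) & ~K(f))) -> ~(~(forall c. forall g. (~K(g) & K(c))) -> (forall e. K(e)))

exists f. exists a. exists c. exists g. exists e. (K(a) | K(f) | (K(g) | ~K(c)) & ~K(e))

First replace A → B with ¬A ∨ B.
  ~(forall f. forall a. (~K(a) & ~K(f))) | ~(~~(forall c. forall g. (~K(g) & K(c))) | (forall e. K(e)))
Push ¬ through the quantifiers and connectives to reach negation normal form:
  (exists f. exists a. (K(a) | K(f))) | (exists c. exists g. (K(g) | ~K(c))) & (exists e. ~K(e))
Finally move all quantifiers to the prefix:
  exists f. exists a. exists c. exists g. exists e. (K(a) | K(f) | (K(g) | ~K(c)) & ~K(e))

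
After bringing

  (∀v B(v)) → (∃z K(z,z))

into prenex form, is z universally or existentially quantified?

Rewrite implications/biconditionals: A → B as ¬A ∨ B.
  ¬(∀v B(v)) ∨ (∃z K(z,z))
Move each ¬ inward, flipping quantifiers it crosses:
  (∃v ¬B(v)) ∨ (∃z K(z,z))
All bound variables are already distinct, so no renaming is needed.
Pull the quantifiers to the front (each side's bound variable is not free in the other side):
  ∃v ∃z (¬B(v) ∨ K(z,z))
The quantifier ∃z sits under an even number of negations (counting the antecedent side of each →), so it remains existential.

existential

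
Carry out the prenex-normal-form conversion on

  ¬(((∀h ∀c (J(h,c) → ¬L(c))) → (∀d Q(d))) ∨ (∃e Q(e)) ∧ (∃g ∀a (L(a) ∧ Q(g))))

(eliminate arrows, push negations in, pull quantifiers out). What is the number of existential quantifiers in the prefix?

Rewrite implications/biconditionals: A → B as ¬A ∨ B.
  ¬(¬(∀h ∀c (¬J(h,c) ∨ ¬L(c))) ∨ (∀d Q(d)) ∨ (∃e Q(e)) ∧ (∃g ∀a (L(a) ∧ Q(g))))
Move each ¬ inward, flipping quantifiers it crosses:
  (∀h ∀c (¬J(h,c) ∨ ¬L(c))) ∧ (∃d ¬Q(d)) ∧ ((∀e ¬Q(e)) ∨ (∀g ∃a (¬L(a) ∨ ¬Q(g))))
All bound variables are already distinct, so no renaming is needed.
Finally move all quantifiers to the prefix:
  ∀h ∀c ∃d ∀e ∀g ∃a ((¬J(h,c) ∨ ¬L(c)) ∧ ¬Q(d) ∧ (¬Q(e) ∨ ¬L(a) ∨ ¬Q(g)))
The prefix is ∀h ∀c ∃d ∀e ∀g ∃a: 4 universal, 2 existential.

2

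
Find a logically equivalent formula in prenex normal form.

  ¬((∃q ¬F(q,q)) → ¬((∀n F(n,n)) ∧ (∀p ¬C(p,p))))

∃q ∀n ∀p (¬F(q,q) ∧ F(n,n) ∧ ¬C(p,p))

First replace A → B with ¬A ∨ B.
  ¬(¬(∃q ¬F(q,q)) ∨ ¬((∀n F(n,n)) ∧ (∀p ¬C(p,p))))
Move each ¬ inward, flipping quantifiers it crosses:
  (∃q ¬F(q,q)) ∧ (∀n F(n,n)) ∧ (∀p ¬C(p,p))
All bound variables are already distinct, so no renaming is needed.
Finally move all quantifiers to the prefix:
  ∃q ∀n ∀p (¬F(q,q) ∧ F(n,n) ∧ ¬C(p,p))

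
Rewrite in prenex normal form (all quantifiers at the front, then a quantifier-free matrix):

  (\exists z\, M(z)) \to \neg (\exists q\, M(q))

First replace A → B with ¬A ∨ B.
  \neg (\exists z\, M(z)) \lor \neg (\exists q\, M(q))
Push ¬ through the quantifiers and connectives to reach negation normal form:
  (\forall z\, \neg M(z)) \lor (\forall q\, \neg M(q))
Finally move all quantifiers to the prefix:
  \forall z\, \forall q\, (\neg M(z) \lor \neg M(q))

\forall z\, \forall q\, (\neg M(z) \lor \neg M(q))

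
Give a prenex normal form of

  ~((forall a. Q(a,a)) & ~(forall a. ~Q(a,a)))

Push ¬ through the quantifiers and connectives to reach negation normal form:
  (exists a. ~Q(a,a)) | (forall a. ~Q(a,a))
Give each quantifier a distinct variable: a↦t.
  (exists a. ~Q(a,a)) | (forall t. ~Q(t,t))
Pull the quantifiers to the front (each side's bound variable is not free in the other side):
  exists a. forall t. (~Q(a,a) | ~Q(t,t))

exists a. forall t. (~Q(a,a) | ~Q(t,t))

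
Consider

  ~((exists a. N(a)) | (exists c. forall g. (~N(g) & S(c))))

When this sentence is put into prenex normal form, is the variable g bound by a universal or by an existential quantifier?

Drive negations inward (¬∀x A ≡ ∃x ¬A, ¬∃x A ≡ ∀x ¬A, De Morgan for ∧/∨):
  (forall a. ~N(a)) & (forall c. exists g. (N(g) | ~S(c)))
All bound variables are already distinct, so no renaming is needed.
Pull the quantifiers to the front (each side's bound variable is not free in the other side):
  forall a. forall c. exists g. (~N(a) & (N(g) | ~S(c)))
The quantifier forall g sits under an odd number of negations, so it flips to exists g.

existential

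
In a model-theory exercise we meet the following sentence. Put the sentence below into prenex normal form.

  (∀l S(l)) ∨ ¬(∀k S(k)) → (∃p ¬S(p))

First replace A → B with ¬A ∨ B.
  ¬((∀l S(l)) ∨ ¬(∀k S(k))) ∨ (∃p ¬S(p))
Drive negations inward (¬∀x A ≡ ∃x ¬A, ¬∃x A ≡ ∀x ¬A, De Morgan for ∧/∨):
  (∃l ¬S(l)) ∧ (∀k S(k)) ∨ (∃p ¬S(p))
All bound variables are already distinct, so no renaming is needed.
Finally move all quantifiers to the prefix:
  ∃l ∀k ∃p (¬S(l) ∧ S(k) ∨ ¬S(p))

∃l ∀k ∃p (¬S(l) ∧ S(k) ∨ ¬S(p))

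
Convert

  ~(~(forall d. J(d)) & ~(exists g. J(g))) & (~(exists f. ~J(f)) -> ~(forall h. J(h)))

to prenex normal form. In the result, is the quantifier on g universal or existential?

Rewrite implications/biconditionals: A → B as ¬A ∨ B.
  ~(~(forall d. J(d)) & ~(exists g. J(g))) & (~~(exists f. ~J(f)) | ~(forall h. J(h)))
Push ¬ through the quantifiers and connectives to reach negation normal form:
  ((forall d. J(d)) | (exists g. J(g))) & ((exists f. ~J(f)) | (exists h. ~J(h)))
All bound variables are already distinct, so no renaming is needed.
Extract every quantifier outward, since the variables are now distinct and don't occur free across branches:
  forall d. exists g. exists f. exists h. ((J(d) | J(g)) & (~J(f) | ~J(h)))
The quantifier exists g sits under an even number of negations (counting the antecedent side of each →), so it remains existential.

existential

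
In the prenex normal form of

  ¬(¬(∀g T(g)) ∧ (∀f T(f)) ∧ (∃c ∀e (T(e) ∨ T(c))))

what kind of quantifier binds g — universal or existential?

Drive negations inward (¬∀x A ≡ ∃x ¬A, ¬∃x A ≡ ∀x ¬A, De Morgan for ∧/∨):
  (∀g T(g)) ∨ (∃f ¬T(f)) ∨ (∀c ∃e (¬T(e) ∧ ¬T(c)))
All bound variables are already distinct, so no renaming is needed.
Finally move all quantifiers to the prefix:
  ∀g ∃f ∀c ∃e (T(g) ∨ ¬T(f) ∨ ¬T(e) ∧ ¬T(c))
The quantifier ∀g sits under an even number of negations, so it remains universal.

universal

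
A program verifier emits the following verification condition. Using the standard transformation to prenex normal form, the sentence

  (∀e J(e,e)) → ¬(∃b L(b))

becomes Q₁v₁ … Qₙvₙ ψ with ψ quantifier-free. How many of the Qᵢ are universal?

Rewrite implications/biconditionals: A → B as ¬A ∨ B.
  ¬(∀e J(e,e)) ∨ ¬(∃b L(b))
Move each ¬ inward, flipping quantifiers it crosses:
  (∃e ¬J(e,e)) ∨ (∀b ¬L(b))
Finally move all quantifiers to the prefix:
  ∃e ∀b (¬J(e,e) ∨ ¬L(b))
The prefix is ∃e ∀b: 1 universal, 1 existential.

1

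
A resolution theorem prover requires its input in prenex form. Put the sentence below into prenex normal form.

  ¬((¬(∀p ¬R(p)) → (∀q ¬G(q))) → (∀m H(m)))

∀p ∀q ∃m ((¬R(p) ∨ ¬G(q)) ∧ ¬H(m))

First replace A → B with ¬A ∨ B.
  ¬(¬(¬¬(∀p ¬R(p)) ∨ (∀q ¬G(q))) ∨ (∀m H(m)))
Drive negations inward (¬∀x A ≡ ∃x ¬A, ¬∃x A ≡ ∀x ¬A, De Morgan for ∧/∨):
  ((∀p ¬R(p)) ∨ (∀q ¬G(q))) ∧ (∃m ¬H(m))
All bound variables are already distinct, so no renaming is needed.
Finally move all quantifiers to the prefix:
  ∀p ∀q ∃m ((¬R(p) ∨ ¬G(q)) ∧ ¬H(m))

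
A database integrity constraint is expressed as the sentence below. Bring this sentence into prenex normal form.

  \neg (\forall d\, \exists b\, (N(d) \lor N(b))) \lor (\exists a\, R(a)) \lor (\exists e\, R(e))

\exists d\, \forall b\, \exists a\, \exists e\, (\neg N(d) \land \neg N(b) \lor R(a) \lor R(e))

Drive negations inward (¬∀x A ≡ ∃x ¬A, ¬∃x A ≡ ∀x ¬A, De Morgan for ∧/∨):
  (\exists d\, \forall b\, (\neg N(d) \land \neg N(b))) \lor (\exists a\, R(a)) \lor (\exists e\, R(e))
Pull the quantifiers to the front (each side's bound variable is not free in the other side):
  \exists d\, \forall b\, \exists a\, \exists e\, (\neg N(d) \land \neg N(b) \lor R(a) \lor R(e))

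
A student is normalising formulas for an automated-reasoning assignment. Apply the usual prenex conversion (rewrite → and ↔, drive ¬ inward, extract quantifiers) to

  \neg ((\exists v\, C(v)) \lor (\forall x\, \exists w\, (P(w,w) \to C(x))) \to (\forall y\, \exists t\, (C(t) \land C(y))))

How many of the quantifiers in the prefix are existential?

3

Rewrite implications/biconditionals: A → B as ¬A ∨ B.
  \neg (\neg ((\exists v\, C(v)) \lor (\forall x\, \exists w\, (\neg P(w,w) \lor C(x)))) \lor (\forall y\, \exists t\, (C(t) \land C(y))))
Push ¬ through the quantifiers and connectives to reach negation normal form:
  ((\exists v\, C(v)) \lor (\forall x\, \exists w\, (\neg P(w,w) \lor C(x)))) \land (\exists y\, \forall t\, (\neg C(t) \lor \neg C(y)))
All bound variables are already distinct, so no renaming is needed.
Extract every quantifier outward, since the variables are now distinct and don't occur free across branches:
  \exists v\, \forall x\, \exists w\, \exists y\, \forall t\, ((C(v) \lor \neg P(w,w) \lor C(x)) \land (\neg C(t) \lor \neg C(y)))
The prefix is \exists v \forall x \exists w \exists y \forall t: 2 universal, 3 existential.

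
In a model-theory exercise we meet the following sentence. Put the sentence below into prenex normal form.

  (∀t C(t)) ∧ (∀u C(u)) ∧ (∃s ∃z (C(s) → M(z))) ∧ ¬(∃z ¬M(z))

∀t ∀u ∃s ∃z ∀x1 (C(t) ∧ C(u) ∧ (¬C(s) ∨ M(z)) ∧ M(x1))

Eliminate → and ↔ using ¬ and ∨.
  (∀t C(t)) ∧ (∀u C(u)) ∧ (∃s ∃z (¬C(s) ∨ M(z))) ∧ ¬(∃z ¬M(z))
Drive negations inward (¬∀x A ≡ ∃x ¬A, ¬∃x A ≡ ∀x ¬A, De Morgan for ∧/∨):
  (∀t C(t)) ∧ (∀u C(u)) ∧ (∃s ∃z (¬C(s) ∨ M(z))) ∧ (∀z M(z))
Give each quantifier a distinct variable: z↦x1.
  (∀t C(t)) ∧ (∀u C(u)) ∧ (∃s ∃z (¬C(s) ∨ M(z))) ∧ (∀x1 M(x1))
Extract every quantifier outward, since the variables are now distinct and don't occur free across branches:
  ∀t ∀u ∃s ∃z ∀x1 (C(t) ∧ C(u) ∧ (¬C(s) ∨ M(z)) ∧ M(x1))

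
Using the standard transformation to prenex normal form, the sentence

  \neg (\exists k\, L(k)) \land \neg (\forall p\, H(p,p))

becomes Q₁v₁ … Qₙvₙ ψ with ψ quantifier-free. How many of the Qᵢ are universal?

1

Move each ¬ inward, flipping quantifiers it crosses:
  (\forall k\, \neg L(k)) \land (\exists p\, \neg H(p,p))
Pull the quantifiers to the front (each side's bound variable is not free in the other side):
  \forall k\, \exists p\, (\neg L(k) \land \neg H(p,p))
The prefix is \forall k \exists p: 1 universal, 1 existential.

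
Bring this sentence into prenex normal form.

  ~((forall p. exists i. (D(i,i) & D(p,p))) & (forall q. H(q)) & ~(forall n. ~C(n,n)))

Drive negations inward (¬∀x A ≡ ∃x ¬A, ¬∃x A ≡ ∀x ¬A, De Morgan for ∧/∨):
  (exists p. forall i. (~D(i,i) | ~D(p,p))) | (exists q. ~H(q)) | (forall n. ~C(n,n))
Extract every quantifier outward, since the variables are now distinct and don't occur free across branches:
  exists p. forall i. exists q. forall n. (~D(i,i) | ~D(p,p) | ~H(q) | ~C(n,n))

exists p. forall i. exists q. forall n. (~D(i,i) | ~D(p,p) | ~H(q) | ~C(n,n))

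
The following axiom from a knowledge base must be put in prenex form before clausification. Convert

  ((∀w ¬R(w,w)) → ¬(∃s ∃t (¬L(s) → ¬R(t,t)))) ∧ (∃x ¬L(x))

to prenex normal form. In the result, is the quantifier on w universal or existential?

First replace A → B with ¬A ∨ B.
  (¬(∀w ¬R(w,w)) ∨ ¬(∃s ∃t (¬¬L(s) ∨ ¬R(t,t)))) ∧ (∃x ¬L(x))
Move each ¬ inward, flipping quantifiers it crosses:
  ((∃w R(w,w)) ∨ (∀s ∀t (¬L(s) ∧ R(t,t)))) ∧ (∃x ¬L(x))
Extract every quantifier outward, since the variables are now distinct and don't occur free across branches:
  ∃w ∀s ∀t ∃x ((R(w,w) ∨ ¬L(s) ∧ R(t,t)) ∧ ¬L(x))
The quantifier ∀w sits under an odd number of negations (counting the antecedent side of each →), so it flips to ∃w.

existential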